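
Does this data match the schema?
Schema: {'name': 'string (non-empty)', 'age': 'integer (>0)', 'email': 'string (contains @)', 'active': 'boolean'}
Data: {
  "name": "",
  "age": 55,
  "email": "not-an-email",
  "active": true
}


Validating each field against schema:
  name: FAIL ("" is an empty string)
  age: OK (positive integer)
  email: FAIL ("not-an-email" does not contain @)
  active: OK (boolean)

Result: INVALID (2 errors: name, email)

INVALID (2 errors: name, email)


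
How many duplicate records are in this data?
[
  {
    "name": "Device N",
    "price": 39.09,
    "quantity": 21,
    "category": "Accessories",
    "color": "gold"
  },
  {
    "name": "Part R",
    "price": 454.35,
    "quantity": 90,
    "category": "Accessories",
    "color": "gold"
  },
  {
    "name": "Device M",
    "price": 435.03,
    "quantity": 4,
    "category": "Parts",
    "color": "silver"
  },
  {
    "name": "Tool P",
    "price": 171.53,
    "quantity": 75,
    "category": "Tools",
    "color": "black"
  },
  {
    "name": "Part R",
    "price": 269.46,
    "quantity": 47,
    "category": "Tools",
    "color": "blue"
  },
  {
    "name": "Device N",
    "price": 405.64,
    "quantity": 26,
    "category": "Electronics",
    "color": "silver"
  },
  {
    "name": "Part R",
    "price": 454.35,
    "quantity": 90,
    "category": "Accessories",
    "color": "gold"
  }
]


Checking 7 records for duplicates:

  Row 1: Device N ($39.09, qty 21)
  Row 2: Part R ($454.35, qty 90)
  Row 3: Device M ($435.03, qty 4)
  Row 4: Tool P ($171.53, qty 75)
  Row 5: Part R ($269.46, qty 47)
  Row 6: Device N ($405.64, qty 26)
  Row 7: Part R ($454.35, qty 90) <-- DUPLICATE

Duplicates found: 1
Unique records: 6

1 duplicates, 6 unique


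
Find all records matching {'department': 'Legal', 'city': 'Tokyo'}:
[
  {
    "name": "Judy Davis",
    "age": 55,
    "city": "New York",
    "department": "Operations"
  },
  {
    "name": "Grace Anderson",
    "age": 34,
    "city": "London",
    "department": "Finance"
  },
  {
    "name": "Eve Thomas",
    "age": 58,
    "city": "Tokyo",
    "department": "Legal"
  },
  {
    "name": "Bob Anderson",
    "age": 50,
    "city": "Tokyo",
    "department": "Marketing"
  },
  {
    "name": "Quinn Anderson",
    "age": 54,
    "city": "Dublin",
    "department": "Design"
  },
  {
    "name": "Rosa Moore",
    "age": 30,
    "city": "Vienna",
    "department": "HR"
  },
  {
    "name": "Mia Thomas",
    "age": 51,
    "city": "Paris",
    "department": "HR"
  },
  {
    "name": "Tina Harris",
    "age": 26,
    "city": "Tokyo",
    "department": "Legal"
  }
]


Search criteria: {'department': 'Legal', 'city': 'Tokyo'}

Checking 8 records:
  Judy Davis: {department: Operations, city: New York}
  Grace Anderson: {department: Finance, city: London}
  Eve Thomas: {department: Legal, city: Tokyo} <-- MATCH
  Bob Anderson: {department: Marketing, city: Tokyo}
  Quinn Anderson: {department: Design, city: Dublin}
  Rosa Moore: {department: HR, city: Vienna}
  Mia Thomas: {department: HR, city: Paris}
  Tina Harris: {department: Legal, city: Tokyo} <-- MATCH

Matches: ["Eve Thomas", "Tina Harris"]

["Eve Thomas", "Tina Harris"]


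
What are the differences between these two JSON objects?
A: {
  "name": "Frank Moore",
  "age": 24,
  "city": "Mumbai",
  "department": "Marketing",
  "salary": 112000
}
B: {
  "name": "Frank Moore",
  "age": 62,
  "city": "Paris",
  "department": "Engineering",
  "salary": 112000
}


Comparing each field (in key order):
  name: same
  age: DIFFERENT
  city: DIFFERENT
  department: DIFFERENT
  salary: same
Differences:
  age: 24 -> 62
  city: Mumbai -> Paris
  department: Marketing -> Engineering

3 field(s) changed

3 changes: age, city, department


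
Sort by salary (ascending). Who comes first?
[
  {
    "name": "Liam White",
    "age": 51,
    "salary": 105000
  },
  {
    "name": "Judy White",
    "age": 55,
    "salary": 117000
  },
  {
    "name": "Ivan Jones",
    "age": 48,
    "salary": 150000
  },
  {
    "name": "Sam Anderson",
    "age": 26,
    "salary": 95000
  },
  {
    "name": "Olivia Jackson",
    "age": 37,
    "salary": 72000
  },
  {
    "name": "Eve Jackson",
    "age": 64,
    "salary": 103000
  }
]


Sort by: salary (ascending)

Sorted order:
  1. Olivia Jackson (salary = 72000)
  2. Sam Anderson (salary = 95000)
  3. Eve Jackson (salary = 103000)
  4. Liam White (salary = 105000)
  5. Judy White (salary = 117000)
  6. Ivan Jones (salary = 150000)

First: Olivia Jackson

Olivia Jackson


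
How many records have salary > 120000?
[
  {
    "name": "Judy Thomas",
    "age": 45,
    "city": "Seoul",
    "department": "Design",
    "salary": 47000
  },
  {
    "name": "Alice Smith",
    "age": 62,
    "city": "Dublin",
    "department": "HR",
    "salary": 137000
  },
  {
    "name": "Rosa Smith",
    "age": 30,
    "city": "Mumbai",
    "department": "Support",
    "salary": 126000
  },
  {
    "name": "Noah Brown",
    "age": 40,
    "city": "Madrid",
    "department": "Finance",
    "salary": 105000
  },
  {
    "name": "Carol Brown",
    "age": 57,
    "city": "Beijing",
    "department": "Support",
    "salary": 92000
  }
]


Data: 5 records
Condition: salary > 120000

Checking each record:
  Judy Thomas: 47000
  Alice Smith: 137000 MATCH
  Rosa Smith: 126000 MATCH
  Noah Brown: 105000
  Carol Brown: 92000

Count: 2

2


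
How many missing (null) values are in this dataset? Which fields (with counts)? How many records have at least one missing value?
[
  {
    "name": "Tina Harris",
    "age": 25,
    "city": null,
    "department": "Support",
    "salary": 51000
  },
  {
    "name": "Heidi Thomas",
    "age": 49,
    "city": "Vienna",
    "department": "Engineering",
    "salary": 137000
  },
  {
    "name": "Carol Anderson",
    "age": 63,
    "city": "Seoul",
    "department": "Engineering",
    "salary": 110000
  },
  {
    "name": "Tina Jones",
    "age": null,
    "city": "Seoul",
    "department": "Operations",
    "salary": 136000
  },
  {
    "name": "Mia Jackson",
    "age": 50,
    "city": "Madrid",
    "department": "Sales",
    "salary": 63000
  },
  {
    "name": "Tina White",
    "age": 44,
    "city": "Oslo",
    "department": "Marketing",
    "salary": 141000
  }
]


Checking for missing (null) values in 6 records:

  Tina Harris: city
  Heidi Thomas: complete
  Carol Anderson: complete
  Tina Jones: age
  Mia Jackson: complete
  Tina White: complete

Per field:
  name: 0 missing
  age: 1 missing
  city: 1 missing
  department: 0 missing
  salary: 0 missing

Total missing values: 2
Records with any missing: 2

2 missing values (age: 1, city: 1); 2 incomplete records


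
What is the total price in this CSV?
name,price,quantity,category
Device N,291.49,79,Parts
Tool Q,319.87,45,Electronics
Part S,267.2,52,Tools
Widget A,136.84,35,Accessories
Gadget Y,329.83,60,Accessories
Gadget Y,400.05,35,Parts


Computing total price:
Values: [291.49, 319.87, 267.2, 136.84, 329.83, 400.05]
Sum = 1745.28

1745.28


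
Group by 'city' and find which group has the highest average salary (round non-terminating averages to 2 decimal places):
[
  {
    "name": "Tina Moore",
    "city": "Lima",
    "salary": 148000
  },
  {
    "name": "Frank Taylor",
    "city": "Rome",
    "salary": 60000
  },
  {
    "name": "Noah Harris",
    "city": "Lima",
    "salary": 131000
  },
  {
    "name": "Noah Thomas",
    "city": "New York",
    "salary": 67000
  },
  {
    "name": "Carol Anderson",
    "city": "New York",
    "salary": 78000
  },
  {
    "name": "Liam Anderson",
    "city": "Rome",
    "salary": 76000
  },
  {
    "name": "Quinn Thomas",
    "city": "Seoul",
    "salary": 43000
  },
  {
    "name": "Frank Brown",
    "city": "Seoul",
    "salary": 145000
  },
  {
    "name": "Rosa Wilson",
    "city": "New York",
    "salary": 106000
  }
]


Group by: city

Groups:
  Lima: 2 people, avg salary = 279000/2 = $139500
  New York: 3 people, avg salary = 251000/3 ≈ $83666.67
  Rome: 2 people, avg salary = 136000/2 = $68000
  Seoul: 2 people, avg salary = 188000/2 = $94000

Highest average salary: Lima ($139500)

Lima ($139500)


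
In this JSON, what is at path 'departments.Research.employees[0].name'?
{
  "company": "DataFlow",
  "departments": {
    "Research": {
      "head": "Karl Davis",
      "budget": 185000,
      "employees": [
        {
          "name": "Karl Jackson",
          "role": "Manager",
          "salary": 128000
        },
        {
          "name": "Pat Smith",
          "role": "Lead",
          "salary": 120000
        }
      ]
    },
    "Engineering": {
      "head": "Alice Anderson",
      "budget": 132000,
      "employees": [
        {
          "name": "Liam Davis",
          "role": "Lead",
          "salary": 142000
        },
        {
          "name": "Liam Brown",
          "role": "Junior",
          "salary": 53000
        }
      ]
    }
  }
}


Path: departments.Research.employees[0].name

Navigate:
  -> departments
  -> Research
  -> employees[0].name = 'Karl Jackson'

Karl Jackson


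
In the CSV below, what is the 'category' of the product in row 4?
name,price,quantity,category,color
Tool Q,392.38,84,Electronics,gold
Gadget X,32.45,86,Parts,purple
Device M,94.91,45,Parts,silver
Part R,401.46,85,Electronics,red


Query: Row 4 ('Part R'), column 'category'
Value: Electronics

Electronics


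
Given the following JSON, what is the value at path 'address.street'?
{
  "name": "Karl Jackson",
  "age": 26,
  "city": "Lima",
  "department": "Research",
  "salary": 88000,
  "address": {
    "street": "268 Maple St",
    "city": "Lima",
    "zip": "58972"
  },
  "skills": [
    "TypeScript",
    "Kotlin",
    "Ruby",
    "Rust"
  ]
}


Query: address.street
Path: address -> street
Value: 268 Maple St

268 Maple St


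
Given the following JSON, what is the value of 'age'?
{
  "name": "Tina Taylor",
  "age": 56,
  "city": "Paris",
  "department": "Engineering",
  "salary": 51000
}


Looking up field 'age'
Value: 56

56


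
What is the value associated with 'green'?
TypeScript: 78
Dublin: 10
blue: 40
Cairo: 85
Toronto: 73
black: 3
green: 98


Looking up key 'green'
Value: 98

98


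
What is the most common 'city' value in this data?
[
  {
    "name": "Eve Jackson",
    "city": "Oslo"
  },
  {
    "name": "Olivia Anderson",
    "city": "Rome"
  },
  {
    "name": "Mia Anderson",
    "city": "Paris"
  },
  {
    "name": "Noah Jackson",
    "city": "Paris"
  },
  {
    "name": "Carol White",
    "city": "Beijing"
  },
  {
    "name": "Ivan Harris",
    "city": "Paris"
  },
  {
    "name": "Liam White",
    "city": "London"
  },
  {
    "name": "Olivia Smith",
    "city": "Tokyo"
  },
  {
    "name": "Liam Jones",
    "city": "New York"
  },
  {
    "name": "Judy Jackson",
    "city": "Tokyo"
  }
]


Counting 'city' values across 10 records:

  Paris: 3 ###
  Tokyo: 2 ##
  Oslo: 1 #
  Rome: 1 #
  Beijing: 1 #
  London: 1 #
  New York: 1 #

Most common: Paris (3 times)

Paris (3 times)


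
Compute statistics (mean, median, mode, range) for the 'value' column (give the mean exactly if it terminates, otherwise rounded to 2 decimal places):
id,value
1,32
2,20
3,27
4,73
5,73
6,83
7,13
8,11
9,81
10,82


Data: [32, 20, 27, 73, 73, 83, 13, 11, 81, 82]
Count: 10
Sum: 495
Mean: 495/10 = 49.5
Sorted: [11, 13, 20, 27, 32, 73, 73, 81, 82, 83]
Median: 52.5
Mode: 73 (2 times)
Range: 83 - 11 = 72
Min: 11, Max: 83

mean=49.5, median=52.5, mode=73, range=72


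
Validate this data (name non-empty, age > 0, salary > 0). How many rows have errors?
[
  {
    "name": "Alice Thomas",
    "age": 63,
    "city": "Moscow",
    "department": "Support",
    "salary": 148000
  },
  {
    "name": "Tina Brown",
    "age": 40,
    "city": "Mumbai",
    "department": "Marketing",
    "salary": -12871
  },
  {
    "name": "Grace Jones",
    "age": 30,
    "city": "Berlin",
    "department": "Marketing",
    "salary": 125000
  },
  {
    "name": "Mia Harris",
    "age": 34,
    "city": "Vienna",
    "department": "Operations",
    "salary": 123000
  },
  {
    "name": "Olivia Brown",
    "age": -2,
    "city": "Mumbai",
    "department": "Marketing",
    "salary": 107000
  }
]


Validating 5 records:
Rules: name non-empty, age > 0, salary > 0

  Row 1 (Alice Thomas): OK
  Row 2 (Tina Brown): negative salary: -12871
  Row 3 (Grace Jones): OK
  Row 4 (Mia Harris): OK
  Row 5 (Olivia Brown): negative age: -2

Total errors: 2

2 errors


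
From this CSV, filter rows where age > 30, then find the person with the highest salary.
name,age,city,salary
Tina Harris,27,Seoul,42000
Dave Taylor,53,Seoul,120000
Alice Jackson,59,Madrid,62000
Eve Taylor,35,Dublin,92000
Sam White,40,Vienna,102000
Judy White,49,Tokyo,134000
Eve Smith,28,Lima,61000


Filter: age > 30
Sort by: salary (descending)

Filtered records (5):
  Judy White, age 49, salary $134000
  Dave Taylor, age 53, salary $120000
  Sam White, age 40, salary $102000
  Eve Taylor, age 35, salary $92000
  Alice Jackson, age 59, salary $62000

Highest salary: Judy White ($134000)

Judy White


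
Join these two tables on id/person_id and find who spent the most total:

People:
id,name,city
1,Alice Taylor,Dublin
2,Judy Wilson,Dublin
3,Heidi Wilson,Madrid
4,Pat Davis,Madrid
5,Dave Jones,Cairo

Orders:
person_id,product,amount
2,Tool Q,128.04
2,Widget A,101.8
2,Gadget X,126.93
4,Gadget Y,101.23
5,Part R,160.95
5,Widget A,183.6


Join on: people.id = orders.person_id

Joined rows:
  Judy Wilson (Dublin) bought Tool Q for $128.04
  Judy Wilson (Dublin) bought Widget A for $101.8
  Judy Wilson (Dublin) bought Gadget X for $126.93
  Pat Davis (Madrid) bought Gadget Y for $101.23
  Dave Jones (Cairo) bought Part R for $160.95
  Dave Jones (Cairo) bought Widget A for $183.6

Total per person:
  Judy Wilson: $356.77
  Dave Jones: $344.55
  Pat Davis: $101.23

Top spender: Judy Wilson ($356.77)

Judy Wilson ($356.77)


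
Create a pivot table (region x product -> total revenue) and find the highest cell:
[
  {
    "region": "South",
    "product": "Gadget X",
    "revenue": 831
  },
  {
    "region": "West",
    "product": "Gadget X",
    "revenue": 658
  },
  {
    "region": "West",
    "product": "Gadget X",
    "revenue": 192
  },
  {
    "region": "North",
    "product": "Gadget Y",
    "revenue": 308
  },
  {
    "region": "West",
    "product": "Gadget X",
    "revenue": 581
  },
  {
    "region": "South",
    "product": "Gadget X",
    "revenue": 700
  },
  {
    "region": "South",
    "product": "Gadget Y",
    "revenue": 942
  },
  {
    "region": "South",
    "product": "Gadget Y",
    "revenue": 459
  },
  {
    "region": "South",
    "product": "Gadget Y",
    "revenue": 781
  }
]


Pivot: region (rows) x product (columns) -> total revenue

     Gadget X      Gadget Y    
North            0           308  
South         1531          2182  
West          1431             0  

Highest: South / Gadget Y = $2182

South / Gadget Y = $2182


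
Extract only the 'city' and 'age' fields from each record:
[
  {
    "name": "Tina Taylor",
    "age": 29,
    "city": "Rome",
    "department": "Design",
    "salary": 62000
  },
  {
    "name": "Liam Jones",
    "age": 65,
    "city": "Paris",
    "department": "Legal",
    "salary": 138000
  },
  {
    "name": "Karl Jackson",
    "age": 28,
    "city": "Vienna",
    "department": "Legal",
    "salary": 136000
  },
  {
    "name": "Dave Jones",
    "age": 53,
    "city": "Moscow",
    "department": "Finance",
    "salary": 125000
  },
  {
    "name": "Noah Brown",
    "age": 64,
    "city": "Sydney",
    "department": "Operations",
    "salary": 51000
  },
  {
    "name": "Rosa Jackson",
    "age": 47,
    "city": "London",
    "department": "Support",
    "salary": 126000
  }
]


Original: 6 records with fields: name, age, city, department, salary
Keep: ['city', 'age']
Drop: ['name', 'department', 'salary']
Result: 6 records, 2 fields each

[
  {
    "city": "Rome",
    "age": 29
  },
  {
    "city": "Paris",
    "age": 65
  },
  {
    "city": "Vienna",
    "age": 28
  },
  {
    "city": "Moscow",
    "age": 53
  },
  {
    "city": "Sydney",
    "age": 64
  },
  {
    "city": "London",
    "age": 47
  }
]


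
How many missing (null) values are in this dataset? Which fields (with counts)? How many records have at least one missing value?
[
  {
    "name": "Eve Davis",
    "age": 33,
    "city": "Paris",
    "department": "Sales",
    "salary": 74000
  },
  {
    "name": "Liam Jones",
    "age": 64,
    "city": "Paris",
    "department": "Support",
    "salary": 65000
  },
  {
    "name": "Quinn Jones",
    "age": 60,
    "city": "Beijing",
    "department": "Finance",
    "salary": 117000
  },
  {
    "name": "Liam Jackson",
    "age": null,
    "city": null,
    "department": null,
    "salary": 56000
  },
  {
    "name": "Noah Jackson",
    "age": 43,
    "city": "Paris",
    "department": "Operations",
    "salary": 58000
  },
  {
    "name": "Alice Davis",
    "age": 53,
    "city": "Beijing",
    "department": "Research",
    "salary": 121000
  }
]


Checking for missing (null) values in 6 records:

  Eve Davis: complete
  Liam Jones: complete
  Quinn Jones: complete
  Liam Jackson: age, city, department
  Noah Jackson: complete
  Alice Davis: complete

Per field:
  name: 0 missing
  age: 1 missing
  city: 1 missing
  department: 1 missing
  salary: 0 missing

Total missing values: 3
Records with any missing: 1

3 missing values (age: 1, city: 1, department: 1); 1 incomplete records


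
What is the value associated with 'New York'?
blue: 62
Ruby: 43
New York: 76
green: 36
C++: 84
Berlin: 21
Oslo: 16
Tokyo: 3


Looking up key 'New York'
Value: 76

76


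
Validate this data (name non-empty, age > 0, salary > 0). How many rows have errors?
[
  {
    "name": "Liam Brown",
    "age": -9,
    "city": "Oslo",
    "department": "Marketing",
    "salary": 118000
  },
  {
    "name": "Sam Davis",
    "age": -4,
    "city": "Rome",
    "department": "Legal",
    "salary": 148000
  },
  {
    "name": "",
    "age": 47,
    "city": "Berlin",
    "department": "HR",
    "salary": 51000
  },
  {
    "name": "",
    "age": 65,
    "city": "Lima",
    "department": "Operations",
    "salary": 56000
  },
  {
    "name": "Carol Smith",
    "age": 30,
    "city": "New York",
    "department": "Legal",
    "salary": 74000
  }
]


Validating 5 records:
Rules: name non-empty, age > 0, salary > 0

  Row 1 (Liam Brown): negative age: -9
  Row 2 (Sam Davis): negative age: -4
  Row 3 (???): empty name
  Row 4 (???): empty name
  Row 5 (Carol Smith): OK

Total errors: 4

4 errors


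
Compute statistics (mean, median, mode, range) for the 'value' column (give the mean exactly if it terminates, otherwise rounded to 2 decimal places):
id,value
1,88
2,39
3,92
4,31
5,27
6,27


Data: [88, 39, 92, 31, 27, 27]
Count: 6
Sum: 304
Mean: 304/6 ≈ 50.67 (rounded to 2 decimal places)
Sorted: [27, 27, 31, 39, 88, 92]
Median: 35.0
Mode: 27 (2 times)
Range: 92 - 27 = 65
Min: 27, Max: 92

mean≈50.67, median=35.0, mode=27, range=65


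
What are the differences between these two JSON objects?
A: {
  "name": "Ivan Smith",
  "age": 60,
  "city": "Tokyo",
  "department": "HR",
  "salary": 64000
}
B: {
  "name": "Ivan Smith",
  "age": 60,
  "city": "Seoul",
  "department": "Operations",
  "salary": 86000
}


Comparing each field (in key order):
  name: same
  age: same
  city: DIFFERENT
  department: DIFFERENT
  salary: DIFFERENT
Differences:
  city: Tokyo -> Seoul
  department: HR -> Operations
  salary: 64000 -> 86000

3 field(s) changed

3 changes: city, department, salary


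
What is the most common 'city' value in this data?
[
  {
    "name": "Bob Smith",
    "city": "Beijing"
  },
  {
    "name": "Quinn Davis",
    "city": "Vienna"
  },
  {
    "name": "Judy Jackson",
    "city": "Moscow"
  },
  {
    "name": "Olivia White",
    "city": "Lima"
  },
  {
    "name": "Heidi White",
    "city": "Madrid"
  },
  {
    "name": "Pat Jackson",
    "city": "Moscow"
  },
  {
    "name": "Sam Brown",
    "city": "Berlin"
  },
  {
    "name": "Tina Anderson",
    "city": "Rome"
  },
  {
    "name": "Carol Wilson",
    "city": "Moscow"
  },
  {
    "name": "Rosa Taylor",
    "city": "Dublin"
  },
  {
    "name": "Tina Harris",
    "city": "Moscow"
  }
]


Counting 'city' values across 11 records:

  Moscow: 4 ####
  Beijing: 1 #
  Vienna: 1 #
  Lima: 1 #
  Madrid: 1 #
  Berlin: 1 #
  Rome: 1 #
  Dublin: 1 #

Most common: Moscow (4 times)

Moscow (4 times)


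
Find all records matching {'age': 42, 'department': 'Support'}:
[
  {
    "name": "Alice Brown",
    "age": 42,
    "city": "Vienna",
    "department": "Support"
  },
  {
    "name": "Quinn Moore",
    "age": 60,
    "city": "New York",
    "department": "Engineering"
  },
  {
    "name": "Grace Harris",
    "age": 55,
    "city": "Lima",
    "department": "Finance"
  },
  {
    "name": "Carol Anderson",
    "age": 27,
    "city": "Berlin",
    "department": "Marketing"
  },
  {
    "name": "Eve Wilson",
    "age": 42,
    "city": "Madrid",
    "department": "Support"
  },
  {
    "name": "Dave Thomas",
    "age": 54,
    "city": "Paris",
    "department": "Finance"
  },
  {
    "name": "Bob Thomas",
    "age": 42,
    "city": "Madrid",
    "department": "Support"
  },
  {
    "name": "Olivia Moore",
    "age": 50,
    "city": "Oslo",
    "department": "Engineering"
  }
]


Search criteria: {'age': 42, 'department': 'Support'}

Checking 8 records:
  Alice Brown: {age: 42, department: Support} <-- MATCH
  Quinn Moore: {age: 60, department: Engineering}
  Grace Harris: {age: 55, department: Finance}
  Carol Anderson: {age: 27, department: Marketing}
  Eve Wilson: {age: 42, department: Support} <-- MATCH
  Dave Thomas: {age: 54, department: Finance}
  Bob Thomas: {age: 42, department: Support} <-- MATCH
  Olivia Moore: {age: 50, department: Engineering}

Matches: ["Alice Brown", "Eve Wilson", "Bob Thomas"]

["Alice Brown", "Eve Wilson", "Bob Thomas"]


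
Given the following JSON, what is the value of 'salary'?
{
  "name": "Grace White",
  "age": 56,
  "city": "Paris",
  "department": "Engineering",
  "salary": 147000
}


Looking up field 'salary'
Value: 147000

147000


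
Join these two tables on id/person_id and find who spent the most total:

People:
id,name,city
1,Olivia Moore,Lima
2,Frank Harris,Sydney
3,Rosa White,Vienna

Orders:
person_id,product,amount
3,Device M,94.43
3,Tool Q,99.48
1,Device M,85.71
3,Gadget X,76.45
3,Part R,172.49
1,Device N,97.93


Join on: people.id = orders.person_id

Joined rows:
  Rosa White (Vienna) bought Device M for $94.43
  Rosa White (Vienna) bought Tool Q for $99.48
  Olivia Moore (Lima) bought Device M for $85.71
  Rosa White (Vienna) bought Gadget X for $76.45
  Rosa White (Vienna) bought Part R for $172.49
  Olivia Moore (Lima) bought Device N for $97.93

Total per person:
  Rosa White: $442.85
  Olivia Moore: $183.64

Top spender: Rosa White ($442.85)

Rosa White ($442.85)


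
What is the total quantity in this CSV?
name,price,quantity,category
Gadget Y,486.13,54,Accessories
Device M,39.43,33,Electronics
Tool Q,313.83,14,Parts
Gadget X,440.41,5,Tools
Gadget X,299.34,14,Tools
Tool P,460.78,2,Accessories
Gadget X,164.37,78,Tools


Computing total quantity:
Values: [54, 33, 14, 5, 14, 2, 78]
Sum = 200

200


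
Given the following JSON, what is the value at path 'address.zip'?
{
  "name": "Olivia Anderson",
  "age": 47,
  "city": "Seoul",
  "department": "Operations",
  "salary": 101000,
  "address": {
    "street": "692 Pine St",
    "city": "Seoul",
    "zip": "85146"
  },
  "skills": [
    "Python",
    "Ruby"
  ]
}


Query: address.zip
Path: address -> zip
Value: 85146

85146


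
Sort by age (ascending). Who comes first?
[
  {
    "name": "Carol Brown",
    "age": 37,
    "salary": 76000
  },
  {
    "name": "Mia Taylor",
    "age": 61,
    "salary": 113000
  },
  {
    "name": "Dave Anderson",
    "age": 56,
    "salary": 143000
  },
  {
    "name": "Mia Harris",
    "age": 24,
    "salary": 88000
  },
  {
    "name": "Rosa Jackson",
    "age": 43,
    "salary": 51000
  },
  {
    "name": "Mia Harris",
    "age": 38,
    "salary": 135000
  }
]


Sort by: age (ascending)

Sorted order:
  1. Mia Harris (age = 24)
  2. Carol Brown (age = 37)
  3. Mia Harris (age = 38)
  4. Rosa Jackson (age = 43)
  5. Dave Anderson (age = 56)
  6. Mia Taylor (age = 61)

First: Mia Harris

Mia Harris


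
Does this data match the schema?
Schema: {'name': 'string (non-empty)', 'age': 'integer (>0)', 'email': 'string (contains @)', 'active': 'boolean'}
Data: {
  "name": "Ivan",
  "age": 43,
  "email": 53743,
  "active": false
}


Validating each field against schema:
  name: OK (non-empty string)
  age: OK (positive integer)
  email: FAIL (53743 is not a string)
  active: OK (boolean)

Result: INVALID (1 error: email)

INVALID (1 error: email)


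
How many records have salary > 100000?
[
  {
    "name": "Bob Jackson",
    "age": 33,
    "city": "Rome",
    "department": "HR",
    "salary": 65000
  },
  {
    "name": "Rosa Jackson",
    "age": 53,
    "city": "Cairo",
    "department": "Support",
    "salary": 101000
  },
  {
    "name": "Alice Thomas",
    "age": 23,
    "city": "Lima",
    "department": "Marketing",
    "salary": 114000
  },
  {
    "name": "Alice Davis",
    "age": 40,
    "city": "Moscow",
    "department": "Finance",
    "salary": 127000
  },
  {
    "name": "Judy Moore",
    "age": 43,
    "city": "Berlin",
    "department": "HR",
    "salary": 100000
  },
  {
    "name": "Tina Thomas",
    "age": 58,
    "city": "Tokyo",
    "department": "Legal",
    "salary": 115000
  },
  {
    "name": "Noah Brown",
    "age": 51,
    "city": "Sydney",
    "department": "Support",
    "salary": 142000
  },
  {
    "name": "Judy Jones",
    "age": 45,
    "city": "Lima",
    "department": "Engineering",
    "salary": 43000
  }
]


Data: 8 records
Condition: salary > 100000

Checking each record:
  Bob Jackson: 65000
  Rosa Jackson: 101000 MATCH
  Alice Thomas: 114000 MATCH
  Alice Davis: 127000 MATCH
  Judy Moore: 100000
  Tina Thomas: 115000 MATCH
  Noah Brown: 142000 MATCH
  Judy Jones: 43000

Count: 5

5


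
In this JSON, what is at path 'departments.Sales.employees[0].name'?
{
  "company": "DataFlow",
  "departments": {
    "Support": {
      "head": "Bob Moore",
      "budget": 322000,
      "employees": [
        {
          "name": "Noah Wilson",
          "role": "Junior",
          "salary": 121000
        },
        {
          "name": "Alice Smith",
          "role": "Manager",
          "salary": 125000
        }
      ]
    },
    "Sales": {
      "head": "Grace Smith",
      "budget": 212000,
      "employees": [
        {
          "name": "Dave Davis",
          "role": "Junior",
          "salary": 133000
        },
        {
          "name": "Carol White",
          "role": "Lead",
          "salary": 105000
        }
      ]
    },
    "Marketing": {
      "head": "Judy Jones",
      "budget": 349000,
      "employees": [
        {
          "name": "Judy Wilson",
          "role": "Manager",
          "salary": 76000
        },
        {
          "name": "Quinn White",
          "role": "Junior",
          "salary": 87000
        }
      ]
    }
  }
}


Path: departments.Sales.employees[0].name

Navigate:
  -> departments
  -> Sales
  -> employees[0].name = 'Dave Davis'

Dave Davis


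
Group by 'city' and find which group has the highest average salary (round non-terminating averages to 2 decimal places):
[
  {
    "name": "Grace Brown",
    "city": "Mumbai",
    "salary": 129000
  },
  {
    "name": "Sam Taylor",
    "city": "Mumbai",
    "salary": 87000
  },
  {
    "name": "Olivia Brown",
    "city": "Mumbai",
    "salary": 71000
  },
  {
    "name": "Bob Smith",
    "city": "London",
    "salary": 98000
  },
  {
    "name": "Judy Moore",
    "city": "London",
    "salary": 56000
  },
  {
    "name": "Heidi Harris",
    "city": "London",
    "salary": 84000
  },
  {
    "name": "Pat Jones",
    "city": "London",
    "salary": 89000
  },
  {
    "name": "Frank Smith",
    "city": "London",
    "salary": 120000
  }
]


Group by: city

Groups:
  London: 5 people, avg salary = 447000/5 = $89400
  Mumbai: 3 people, avg salary = 287000/3 ≈ $95666.67

Highest average salary: Mumbai (≈$95666.67)

Mumbai (≈$95666.67)


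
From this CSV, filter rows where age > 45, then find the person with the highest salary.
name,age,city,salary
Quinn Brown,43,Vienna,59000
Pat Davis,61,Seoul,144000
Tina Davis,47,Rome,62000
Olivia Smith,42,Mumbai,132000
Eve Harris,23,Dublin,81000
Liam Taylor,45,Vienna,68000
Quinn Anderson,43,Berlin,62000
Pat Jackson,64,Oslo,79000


Filter: age > 45
Sort by: salary (descending)

Filtered records (3):
  Pat Davis, age 61, salary $144000
  Pat Jackson, age 64, salary $79000
  Tina Davis, age 47, salary $62000

Highest salary: Pat Davis ($144000)

Pat Davis


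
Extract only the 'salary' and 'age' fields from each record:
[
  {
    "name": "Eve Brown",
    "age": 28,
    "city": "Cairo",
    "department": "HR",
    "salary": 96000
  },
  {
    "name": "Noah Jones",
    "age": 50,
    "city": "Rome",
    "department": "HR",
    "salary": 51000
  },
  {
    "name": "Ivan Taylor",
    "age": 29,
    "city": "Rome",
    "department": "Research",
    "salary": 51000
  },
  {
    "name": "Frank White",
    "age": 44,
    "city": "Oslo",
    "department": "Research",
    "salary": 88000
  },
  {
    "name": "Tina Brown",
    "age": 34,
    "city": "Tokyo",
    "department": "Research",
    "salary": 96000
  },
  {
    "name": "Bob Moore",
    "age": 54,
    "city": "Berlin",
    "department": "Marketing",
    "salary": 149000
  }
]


Original: 6 records with fields: name, age, city, department, salary
Keep: ['salary', 'age']
Drop: ['name', 'city', 'department']
Result: 6 records, 2 fields each

[
  {
    "salary": 96000,
    "age": 28
  },
  {
    "salary": 51000,
    "age": 50
  },
  {
    "salary": 51000,
    "age": 29
  },
  {
    "salary": 88000,
    "age": 44
  },
  {
    "salary": 96000,
    "age": 34
  },
  {
    "salary": 149000,
    "age": 54
  }
]


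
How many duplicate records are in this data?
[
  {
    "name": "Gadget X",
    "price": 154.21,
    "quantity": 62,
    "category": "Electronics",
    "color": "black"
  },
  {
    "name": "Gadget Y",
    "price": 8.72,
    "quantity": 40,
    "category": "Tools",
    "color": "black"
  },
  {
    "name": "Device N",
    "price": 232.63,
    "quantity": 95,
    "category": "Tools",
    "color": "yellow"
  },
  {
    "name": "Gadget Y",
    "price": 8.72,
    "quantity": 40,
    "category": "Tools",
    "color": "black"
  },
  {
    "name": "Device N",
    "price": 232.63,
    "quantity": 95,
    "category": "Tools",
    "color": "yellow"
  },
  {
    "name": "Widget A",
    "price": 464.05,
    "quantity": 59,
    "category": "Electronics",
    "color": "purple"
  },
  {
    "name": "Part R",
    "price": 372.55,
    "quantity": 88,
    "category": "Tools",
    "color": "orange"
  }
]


Checking 7 records for duplicates:

  Row 1: Gadget X ($154.21, qty 62)
  Row 2: Gadget Y ($8.72, qty 40)
  Row 3: Device N ($232.63, qty 95)
  Row 4: Gadget Y ($8.72, qty 40) <-- DUPLICATE
  Row 5: Device N ($232.63, qty 95) <-- DUPLICATE
  Row 6: Widget A ($464.05, qty 59)
  Row 7: Part R ($372.55, qty 88)

Duplicates found: 2
Unique records: 5

2 duplicates, 5 unique


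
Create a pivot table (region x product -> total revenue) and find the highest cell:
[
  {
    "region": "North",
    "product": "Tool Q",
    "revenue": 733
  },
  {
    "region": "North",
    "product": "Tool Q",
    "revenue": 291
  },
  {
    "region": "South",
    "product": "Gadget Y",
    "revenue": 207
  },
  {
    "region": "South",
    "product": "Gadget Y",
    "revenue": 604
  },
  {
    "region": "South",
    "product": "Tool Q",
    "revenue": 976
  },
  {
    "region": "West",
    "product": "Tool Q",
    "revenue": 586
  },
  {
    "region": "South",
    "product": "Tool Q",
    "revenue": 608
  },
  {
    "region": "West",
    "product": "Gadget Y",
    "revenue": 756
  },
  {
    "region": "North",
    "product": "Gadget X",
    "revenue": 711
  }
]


Pivot: region (rows) x product (columns) -> total revenue

     Gadget X      Gadget Y      Tool Q      
North          711             0          1024  
South            0           811          1584  
West             0           756           586  

Highest: South / Tool Q = $1584

South / Tool Q = $1584


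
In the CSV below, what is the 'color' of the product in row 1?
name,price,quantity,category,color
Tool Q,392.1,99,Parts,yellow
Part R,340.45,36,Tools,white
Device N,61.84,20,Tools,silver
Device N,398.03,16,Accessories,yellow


Query: Row 1 ('Tool Q'), column 'color'
Value: yellow

yellow


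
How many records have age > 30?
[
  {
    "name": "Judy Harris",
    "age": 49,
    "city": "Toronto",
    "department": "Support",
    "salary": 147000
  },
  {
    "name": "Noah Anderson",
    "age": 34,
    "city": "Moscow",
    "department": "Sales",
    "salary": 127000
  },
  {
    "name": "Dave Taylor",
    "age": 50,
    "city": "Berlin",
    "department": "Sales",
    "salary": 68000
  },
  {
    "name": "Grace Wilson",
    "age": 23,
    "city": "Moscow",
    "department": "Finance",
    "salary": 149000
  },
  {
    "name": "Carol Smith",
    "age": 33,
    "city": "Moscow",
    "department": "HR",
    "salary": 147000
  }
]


Data: 5 records
Condition: age > 30

Checking each record:
  Judy Harris: 49 MATCH
  Noah Anderson: 34 MATCH
  Dave Taylor: 50 MATCH
  Grace Wilson: 23
  Carol Smith: 33 MATCH

Count: 4

4


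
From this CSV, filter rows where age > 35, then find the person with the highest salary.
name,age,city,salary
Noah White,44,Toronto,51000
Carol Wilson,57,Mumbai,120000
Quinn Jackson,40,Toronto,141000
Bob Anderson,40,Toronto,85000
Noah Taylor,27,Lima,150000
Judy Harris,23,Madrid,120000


Filter: age > 35
Sort by: salary (descending)

Filtered records (4):
  Quinn Jackson, age 40, salary $141000
  Carol Wilson, age 57, salary $120000
  Bob Anderson, age 40, salary $85000
  Noah White, age 44, salary $51000

Highest salary: Quinn Jackson ($141000)

Quinn Jackson


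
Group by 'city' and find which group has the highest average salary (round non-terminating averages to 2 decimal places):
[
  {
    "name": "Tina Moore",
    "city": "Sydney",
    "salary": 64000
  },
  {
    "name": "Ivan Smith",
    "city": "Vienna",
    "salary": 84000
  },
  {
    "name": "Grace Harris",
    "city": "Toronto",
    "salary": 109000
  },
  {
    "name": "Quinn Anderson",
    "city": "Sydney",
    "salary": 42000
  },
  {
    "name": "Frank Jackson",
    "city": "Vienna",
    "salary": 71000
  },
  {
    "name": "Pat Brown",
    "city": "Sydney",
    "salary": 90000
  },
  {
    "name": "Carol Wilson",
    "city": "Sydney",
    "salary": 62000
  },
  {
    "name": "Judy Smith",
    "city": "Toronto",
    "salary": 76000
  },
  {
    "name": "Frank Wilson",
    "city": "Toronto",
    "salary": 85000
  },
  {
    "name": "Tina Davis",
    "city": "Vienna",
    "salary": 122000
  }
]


Group by: city

Groups:
  Sydney: 4 people, avg salary = 258000/4 = $64500
  Toronto: 3 people, avg salary = 270000/3 = $90000
  Vienna: 3 people, avg salary = 277000/3 ≈ $92333.33

Highest average salary: Vienna (≈$92333.33)

Vienna (≈$92333.33)


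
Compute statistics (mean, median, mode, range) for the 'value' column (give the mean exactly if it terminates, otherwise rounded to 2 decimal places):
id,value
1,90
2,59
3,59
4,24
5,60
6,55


Data: [90, 59, 59, 24, 60, 55]
Count: 6
Sum: 347
Mean: 347/6 ≈ 57.83 (rounded to 2 decimal places)
Sorted: [24, 55, 59, 59, 60, 90]
Median: 59.0
Mode: 59 (2 times)
Range: 90 - 24 = 66
Min: 24, Max: 90

mean≈57.83, median=59.0, mode=59, range=66


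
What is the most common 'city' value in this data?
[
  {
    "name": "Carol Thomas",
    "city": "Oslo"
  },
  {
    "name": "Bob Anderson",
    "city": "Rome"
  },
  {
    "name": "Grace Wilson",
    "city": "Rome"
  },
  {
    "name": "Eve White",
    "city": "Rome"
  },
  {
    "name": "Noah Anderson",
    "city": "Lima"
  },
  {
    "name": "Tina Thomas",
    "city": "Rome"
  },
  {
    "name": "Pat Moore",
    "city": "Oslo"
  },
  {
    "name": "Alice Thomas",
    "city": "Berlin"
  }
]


Counting 'city' values across 8 records:

  Rome: 4 ####
  Oslo: 2 ##
  Lima: 1 #
  Berlin: 1 #

Most common: Rome (4 times)

Rome (4 times)


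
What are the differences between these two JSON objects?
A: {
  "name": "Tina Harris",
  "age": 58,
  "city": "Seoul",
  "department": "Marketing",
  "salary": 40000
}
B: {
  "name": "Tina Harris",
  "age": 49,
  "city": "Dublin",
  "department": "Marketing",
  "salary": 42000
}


Comparing each field (in key order):
  name: same
  age: DIFFERENT
  city: DIFFERENT
  department: same
  salary: DIFFERENT
Differences:
  age: 58 -> 49
  city: Seoul -> Dublin
  salary: 40000 -> 42000

3 field(s) changed

3 changes: age, city, salary


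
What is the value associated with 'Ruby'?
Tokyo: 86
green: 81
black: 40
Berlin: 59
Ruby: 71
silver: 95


Looking up key 'Ruby'
Value: 71

71


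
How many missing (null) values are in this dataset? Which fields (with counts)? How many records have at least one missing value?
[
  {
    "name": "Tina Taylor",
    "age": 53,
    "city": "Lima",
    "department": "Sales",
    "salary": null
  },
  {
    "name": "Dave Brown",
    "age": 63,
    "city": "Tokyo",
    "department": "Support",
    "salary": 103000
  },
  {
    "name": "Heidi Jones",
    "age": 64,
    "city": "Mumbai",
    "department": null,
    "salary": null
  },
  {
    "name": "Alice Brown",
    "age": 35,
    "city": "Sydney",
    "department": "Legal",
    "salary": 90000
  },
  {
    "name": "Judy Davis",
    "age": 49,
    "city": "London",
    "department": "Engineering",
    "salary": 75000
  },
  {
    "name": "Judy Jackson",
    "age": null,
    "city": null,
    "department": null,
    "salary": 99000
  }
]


Checking for missing (null) values in 6 records:

  Tina Taylor: salary
  Dave Brown: complete
  Heidi Jones: department, salary
  Alice Brown: complete
  Judy Davis: complete
  Judy Jackson: age, city, department

Per field:
  name: 0 missing
  age: 1 missing
  city: 1 missing
  department: 2 missing
  salary: 2 missing

Total missing values: 6
Records with any missing: 3

6 missing values (age: 1, city: 1, department: 2, salary: 2); 3 incomplete records


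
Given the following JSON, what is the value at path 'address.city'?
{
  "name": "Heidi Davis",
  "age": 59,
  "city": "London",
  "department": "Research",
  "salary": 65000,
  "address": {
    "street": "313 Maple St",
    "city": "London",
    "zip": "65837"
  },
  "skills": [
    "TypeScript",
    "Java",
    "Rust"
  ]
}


Query: address.city
Path: address -> city
Value: London

London


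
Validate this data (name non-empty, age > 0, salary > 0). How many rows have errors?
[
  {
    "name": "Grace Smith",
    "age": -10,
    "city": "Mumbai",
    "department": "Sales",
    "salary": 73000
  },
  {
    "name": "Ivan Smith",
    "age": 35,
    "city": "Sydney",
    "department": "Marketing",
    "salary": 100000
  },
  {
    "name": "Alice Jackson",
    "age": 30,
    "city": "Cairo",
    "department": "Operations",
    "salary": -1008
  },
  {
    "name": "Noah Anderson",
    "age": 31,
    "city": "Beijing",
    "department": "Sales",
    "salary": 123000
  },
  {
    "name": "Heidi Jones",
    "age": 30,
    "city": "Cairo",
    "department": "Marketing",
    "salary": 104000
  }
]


Validating 5 records:
Rules: name non-empty, age > 0, salary > 0

  Row 1 (Grace Smith): negative age: -10
  Row 2 (Ivan Smith): OK
  Row 3 (Alice Jackson): negative salary: -1008
  Row 4 (Noah Anderson): OK
  Row 5 (Heidi Jones): OK

Total errors: 2

2 errors


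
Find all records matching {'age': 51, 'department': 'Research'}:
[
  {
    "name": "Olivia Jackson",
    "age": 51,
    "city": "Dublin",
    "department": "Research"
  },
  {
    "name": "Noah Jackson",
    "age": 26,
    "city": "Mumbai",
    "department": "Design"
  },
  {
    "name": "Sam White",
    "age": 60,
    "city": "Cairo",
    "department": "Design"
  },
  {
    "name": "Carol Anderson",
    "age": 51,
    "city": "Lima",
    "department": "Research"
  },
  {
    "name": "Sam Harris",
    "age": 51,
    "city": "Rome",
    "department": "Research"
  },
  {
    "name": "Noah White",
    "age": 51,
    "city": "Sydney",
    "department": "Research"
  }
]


Search criteria: {'age': 51, 'department': 'Research'}

Checking 6 records:
  Olivia Jackson: {age: 51, department: Research} <-- MATCH
  Noah Jackson: {age: 26, department: Design}
  Sam White: {age: 60, department: Design}
  Carol Anderson: {age: 51, department: Research} <-- MATCH
  Sam Harris: {age: 51, department: Research} <-- MATCH
  Noah White: {age: 51, department: Research} <-- MATCH

Matches: ["Olivia Jackson", "Carol Anderson", "Sam Harris", "Noah White"]

["Olivia Jackson", "Carol Anderson", "Sam Harris", "Noah White"]
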